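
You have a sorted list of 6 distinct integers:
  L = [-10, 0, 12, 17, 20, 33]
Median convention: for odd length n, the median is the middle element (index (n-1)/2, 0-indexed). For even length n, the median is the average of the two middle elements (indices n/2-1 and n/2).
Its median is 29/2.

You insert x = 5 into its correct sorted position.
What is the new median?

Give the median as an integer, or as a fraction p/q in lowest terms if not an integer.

Old list (sorted, length 6): [-10, 0, 12, 17, 20, 33]
Old median = 29/2
Insert x = 5
Old length even (6). Middle pair: indices 2,3 = 12,17.
New length odd (7). New median = single middle element.
x = 5: 2 elements are < x, 4 elements are > x.
New sorted list: [-10, 0, 5, 12, 17, 20, 33]
New median = 12

Answer: 12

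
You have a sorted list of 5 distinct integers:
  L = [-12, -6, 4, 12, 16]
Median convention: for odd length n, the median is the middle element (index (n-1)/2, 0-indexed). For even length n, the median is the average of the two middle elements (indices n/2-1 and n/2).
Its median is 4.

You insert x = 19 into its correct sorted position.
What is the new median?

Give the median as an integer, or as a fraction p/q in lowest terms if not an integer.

Old list (sorted, length 5): [-12, -6, 4, 12, 16]
Old median = 4
Insert x = 19
Old length odd (5). Middle was index 2 = 4.
New length even (6). New median = avg of two middle elements.
x = 19: 5 elements are < x, 0 elements are > x.
New sorted list: [-12, -6, 4, 12, 16, 19]
New median = 8

Answer: 8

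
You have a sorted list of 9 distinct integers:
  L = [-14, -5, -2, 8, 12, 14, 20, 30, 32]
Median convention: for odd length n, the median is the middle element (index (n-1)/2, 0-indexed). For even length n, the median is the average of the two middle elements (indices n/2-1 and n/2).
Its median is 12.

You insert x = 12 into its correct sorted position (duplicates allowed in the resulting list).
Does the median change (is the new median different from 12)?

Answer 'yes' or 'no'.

Old median = 12
Insert x = 12
New median = 12
Changed? no

Answer: no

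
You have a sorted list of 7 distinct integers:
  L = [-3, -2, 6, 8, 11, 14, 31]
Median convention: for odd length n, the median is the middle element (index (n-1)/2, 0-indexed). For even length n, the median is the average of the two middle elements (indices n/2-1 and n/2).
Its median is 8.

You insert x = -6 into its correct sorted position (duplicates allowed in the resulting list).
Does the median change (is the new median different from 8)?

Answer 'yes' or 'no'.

Old median = 8
Insert x = -6
New median = 7
Changed? yes

Answer: yes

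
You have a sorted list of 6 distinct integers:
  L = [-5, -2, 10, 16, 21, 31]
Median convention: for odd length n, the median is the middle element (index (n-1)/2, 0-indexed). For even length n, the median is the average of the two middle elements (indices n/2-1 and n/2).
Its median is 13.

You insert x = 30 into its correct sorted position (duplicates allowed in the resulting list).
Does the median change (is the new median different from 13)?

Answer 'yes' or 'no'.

Answer: yes

Derivation:
Old median = 13
Insert x = 30
New median = 16
Changed? yes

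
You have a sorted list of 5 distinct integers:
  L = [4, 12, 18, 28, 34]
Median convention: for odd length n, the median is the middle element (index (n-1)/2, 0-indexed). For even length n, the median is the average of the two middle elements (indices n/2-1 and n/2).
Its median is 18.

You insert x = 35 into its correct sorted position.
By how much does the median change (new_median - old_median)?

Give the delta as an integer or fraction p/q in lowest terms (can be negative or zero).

Old median = 18
After inserting x = 35: new sorted = [4, 12, 18, 28, 34, 35]
New median = 23
Delta = 23 - 18 = 5

Answer: 5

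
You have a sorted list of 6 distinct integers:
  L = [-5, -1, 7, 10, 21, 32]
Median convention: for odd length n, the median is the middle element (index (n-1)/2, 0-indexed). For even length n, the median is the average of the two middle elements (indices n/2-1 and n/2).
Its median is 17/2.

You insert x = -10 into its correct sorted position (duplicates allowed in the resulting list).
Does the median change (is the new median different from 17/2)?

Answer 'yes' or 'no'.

Answer: yes

Derivation:
Old median = 17/2
Insert x = -10
New median = 7
Changed? yes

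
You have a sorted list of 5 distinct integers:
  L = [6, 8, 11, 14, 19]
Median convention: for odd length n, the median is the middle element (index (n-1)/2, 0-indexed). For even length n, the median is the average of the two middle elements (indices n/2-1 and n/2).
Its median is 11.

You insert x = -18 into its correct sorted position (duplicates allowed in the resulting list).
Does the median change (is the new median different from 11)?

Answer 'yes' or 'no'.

Answer: yes

Derivation:
Old median = 11
Insert x = -18
New median = 19/2
Changed? yes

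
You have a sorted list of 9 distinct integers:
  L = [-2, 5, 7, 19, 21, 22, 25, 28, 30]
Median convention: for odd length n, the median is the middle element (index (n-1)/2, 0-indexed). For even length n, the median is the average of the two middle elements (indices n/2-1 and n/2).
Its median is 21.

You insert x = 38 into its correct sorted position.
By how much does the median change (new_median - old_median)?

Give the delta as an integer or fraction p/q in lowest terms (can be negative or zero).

Answer: 1/2

Derivation:
Old median = 21
After inserting x = 38: new sorted = [-2, 5, 7, 19, 21, 22, 25, 28, 30, 38]
New median = 43/2
Delta = 43/2 - 21 = 1/2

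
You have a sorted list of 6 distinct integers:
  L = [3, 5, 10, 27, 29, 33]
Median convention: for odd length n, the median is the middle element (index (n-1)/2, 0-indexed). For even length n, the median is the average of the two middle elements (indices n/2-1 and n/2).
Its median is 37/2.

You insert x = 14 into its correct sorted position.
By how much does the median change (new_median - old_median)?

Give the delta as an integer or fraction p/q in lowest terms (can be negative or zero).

Old median = 37/2
After inserting x = 14: new sorted = [3, 5, 10, 14, 27, 29, 33]
New median = 14
Delta = 14 - 37/2 = -9/2

Answer: -9/2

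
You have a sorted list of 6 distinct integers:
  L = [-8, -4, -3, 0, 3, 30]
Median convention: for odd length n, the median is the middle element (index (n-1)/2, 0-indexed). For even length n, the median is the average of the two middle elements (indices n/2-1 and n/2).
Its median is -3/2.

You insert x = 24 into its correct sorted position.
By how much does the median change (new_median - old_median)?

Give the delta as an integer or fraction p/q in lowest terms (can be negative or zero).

Old median = -3/2
After inserting x = 24: new sorted = [-8, -4, -3, 0, 3, 24, 30]
New median = 0
Delta = 0 - -3/2 = 3/2

Answer: 3/2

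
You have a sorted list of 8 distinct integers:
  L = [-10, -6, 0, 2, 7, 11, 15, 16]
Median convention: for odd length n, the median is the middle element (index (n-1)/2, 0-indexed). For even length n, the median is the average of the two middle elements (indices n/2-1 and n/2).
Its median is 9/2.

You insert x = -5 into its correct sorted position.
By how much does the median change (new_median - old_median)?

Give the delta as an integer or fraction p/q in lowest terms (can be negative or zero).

Old median = 9/2
After inserting x = -5: new sorted = [-10, -6, -5, 0, 2, 7, 11, 15, 16]
New median = 2
Delta = 2 - 9/2 = -5/2

Answer: -5/2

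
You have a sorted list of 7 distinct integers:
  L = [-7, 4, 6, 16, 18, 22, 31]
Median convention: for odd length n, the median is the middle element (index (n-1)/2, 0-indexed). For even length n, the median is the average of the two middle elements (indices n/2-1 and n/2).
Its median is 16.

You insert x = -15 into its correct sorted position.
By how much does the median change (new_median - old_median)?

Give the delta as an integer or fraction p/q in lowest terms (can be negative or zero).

Answer: -5

Derivation:
Old median = 16
After inserting x = -15: new sorted = [-15, -7, 4, 6, 16, 18, 22, 31]
New median = 11
Delta = 11 - 16 = -5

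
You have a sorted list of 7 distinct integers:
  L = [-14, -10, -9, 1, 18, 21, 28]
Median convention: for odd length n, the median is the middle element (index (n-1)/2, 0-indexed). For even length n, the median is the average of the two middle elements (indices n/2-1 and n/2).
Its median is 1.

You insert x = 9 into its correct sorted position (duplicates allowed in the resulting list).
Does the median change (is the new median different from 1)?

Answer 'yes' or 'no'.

Answer: yes

Derivation:
Old median = 1
Insert x = 9
New median = 5
Changed? yes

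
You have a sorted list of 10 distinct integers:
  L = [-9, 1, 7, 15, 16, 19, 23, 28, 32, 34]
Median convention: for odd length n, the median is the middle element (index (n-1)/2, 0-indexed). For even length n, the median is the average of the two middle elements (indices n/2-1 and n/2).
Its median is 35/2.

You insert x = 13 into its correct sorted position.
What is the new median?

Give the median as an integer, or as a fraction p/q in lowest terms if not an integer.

Old list (sorted, length 10): [-9, 1, 7, 15, 16, 19, 23, 28, 32, 34]
Old median = 35/2
Insert x = 13
Old length even (10). Middle pair: indices 4,5 = 16,19.
New length odd (11). New median = single middle element.
x = 13: 3 elements are < x, 7 elements are > x.
New sorted list: [-9, 1, 7, 13, 15, 16, 19, 23, 28, 32, 34]
New median = 16

Answer: 16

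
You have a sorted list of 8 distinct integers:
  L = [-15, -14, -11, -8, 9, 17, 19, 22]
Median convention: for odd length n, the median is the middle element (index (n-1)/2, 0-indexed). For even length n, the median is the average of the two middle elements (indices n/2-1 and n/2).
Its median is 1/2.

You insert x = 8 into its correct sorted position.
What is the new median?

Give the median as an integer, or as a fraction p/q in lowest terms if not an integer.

Answer: 8

Derivation:
Old list (sorted, length 8): [-15, -14, -11, -8, 9, 17, 19, 22]
Old median = 1/2
Insert x = 8
Old length even (8). Middle pair: indices 3,4 = -8,9.
New length odd (9). New median = single middle element.
x = 8: 4 elements are < x, 4 elements are > x.
New sorted list: [-15, -14, -11, -8, 8, 9, 17, 19, 22]
New median = 8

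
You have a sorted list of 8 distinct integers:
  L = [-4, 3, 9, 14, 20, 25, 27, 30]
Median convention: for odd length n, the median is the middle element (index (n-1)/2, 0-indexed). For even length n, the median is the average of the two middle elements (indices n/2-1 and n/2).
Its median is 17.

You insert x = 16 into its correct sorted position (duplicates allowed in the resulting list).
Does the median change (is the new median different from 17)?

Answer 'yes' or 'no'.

Answer: yes

Derivation:
Old median = 17
Insert x = 16
New median = 16
Changed? yes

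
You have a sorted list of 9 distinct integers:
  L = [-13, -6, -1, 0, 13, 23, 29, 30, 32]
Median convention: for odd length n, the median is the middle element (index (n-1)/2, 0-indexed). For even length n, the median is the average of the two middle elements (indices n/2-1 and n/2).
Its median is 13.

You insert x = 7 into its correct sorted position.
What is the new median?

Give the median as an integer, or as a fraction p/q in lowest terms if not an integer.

Answer: 10

Derivation:
Old list (sorted, length 9): [-13, -6, -1, 0, 13, 23, 29, 30, 32]
Old median = 13
Insert x = 7
Old length odd (9). Middle was index 4 = 13.
New length even (10). New median = avg of two middle elements.
x = 7: 4 elements are < x, 5 elements are > x.
New sorted list: [-13, -6, -1, 0, 7, 13, 23, 29, 30, 32]
New median = 10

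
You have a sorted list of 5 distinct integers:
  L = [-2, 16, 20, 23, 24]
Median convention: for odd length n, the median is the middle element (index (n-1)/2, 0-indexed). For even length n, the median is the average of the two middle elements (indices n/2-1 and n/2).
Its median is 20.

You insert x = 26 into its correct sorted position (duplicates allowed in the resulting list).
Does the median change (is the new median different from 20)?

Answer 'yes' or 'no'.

Old median = 20
Insert x = 26
New median = 43/2
Changed? yes

Answer: yes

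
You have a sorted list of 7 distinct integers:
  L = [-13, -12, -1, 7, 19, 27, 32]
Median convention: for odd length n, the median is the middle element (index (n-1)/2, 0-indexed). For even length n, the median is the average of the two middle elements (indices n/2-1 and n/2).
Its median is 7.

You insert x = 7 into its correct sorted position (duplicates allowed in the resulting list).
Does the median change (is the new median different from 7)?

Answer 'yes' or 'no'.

Old median = 7
Insert x = 7
New median = 7
Changed? no

Answer: no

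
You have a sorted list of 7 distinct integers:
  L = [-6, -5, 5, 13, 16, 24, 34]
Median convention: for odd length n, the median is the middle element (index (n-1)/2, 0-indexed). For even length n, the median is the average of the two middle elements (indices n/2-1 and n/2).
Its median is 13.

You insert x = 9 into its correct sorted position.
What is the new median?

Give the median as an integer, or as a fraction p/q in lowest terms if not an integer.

Old list (sorted, length 7): [-6, -5, 5, 13, 16, 24, 34]
Old median = 13
Insert x = 9
Old length odd (7). Middle was index 3 = 13.
New length even (8). New median = avg of two middle elements.
x = 9: 3 elements are < x, 4 elements are > x.
New sorted list: [-6, -5, 5, 9, 13, 16, 24, 34]
New median = 11

Answer: 11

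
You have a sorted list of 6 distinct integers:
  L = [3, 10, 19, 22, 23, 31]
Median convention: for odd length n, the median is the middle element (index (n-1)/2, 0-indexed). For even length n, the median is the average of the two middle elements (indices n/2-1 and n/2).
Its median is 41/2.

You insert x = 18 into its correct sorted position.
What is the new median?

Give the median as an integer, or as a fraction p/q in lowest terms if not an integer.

Old list (sorted, length 6): [3, 10, 19, 22, 23, 31]
Old median = 41/2
Insert x = 18
Old length even (6). Middle pair: indices 2,3 = 19,22.
New length odd (7). New median = single middle element.
x = 18: 2 elements are < x, 4 elements are > x.
New sorted list: [3, 10, 18, 19, 22, 23, 31]
New median = 19

Answer: 19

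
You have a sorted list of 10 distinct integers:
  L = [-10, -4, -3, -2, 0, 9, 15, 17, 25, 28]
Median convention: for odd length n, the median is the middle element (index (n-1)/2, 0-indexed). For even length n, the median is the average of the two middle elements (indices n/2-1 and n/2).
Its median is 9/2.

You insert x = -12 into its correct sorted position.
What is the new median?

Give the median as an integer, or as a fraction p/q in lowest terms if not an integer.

Answer: 0

Derivation:
Old list (sorted, length 10): [-10, -4, -3, -2, 0, 9, 15, 17, 25, 28]
Old median = 9/2
Insert x = -12
Old length even (10). Middle pair: indices 4,5 = 0,9.
New length odd (11). New median = single middle element.
x = -12: 0 elements are < x, 10 elements are > x.
New sorted list: [-12, -10, -4, -3, -2, 0, 9, 15, 17, 25, 28]
New median = 0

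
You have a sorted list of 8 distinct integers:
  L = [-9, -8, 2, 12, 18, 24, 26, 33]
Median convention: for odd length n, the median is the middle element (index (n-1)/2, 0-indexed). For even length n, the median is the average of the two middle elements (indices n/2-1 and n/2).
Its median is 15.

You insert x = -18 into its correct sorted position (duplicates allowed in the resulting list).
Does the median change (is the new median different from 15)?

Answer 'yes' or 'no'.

Old median = 15
Insert x = -18
New median = 12
Changed? yes

Answer: yes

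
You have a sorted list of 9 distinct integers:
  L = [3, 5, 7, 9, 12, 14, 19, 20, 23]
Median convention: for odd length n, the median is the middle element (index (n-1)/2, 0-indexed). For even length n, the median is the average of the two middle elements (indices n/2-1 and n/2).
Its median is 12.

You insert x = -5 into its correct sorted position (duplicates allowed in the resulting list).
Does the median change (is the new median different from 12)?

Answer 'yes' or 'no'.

Old median = 12
Insert x = -5
New median = 21/2
Changed? yes

Answer: yes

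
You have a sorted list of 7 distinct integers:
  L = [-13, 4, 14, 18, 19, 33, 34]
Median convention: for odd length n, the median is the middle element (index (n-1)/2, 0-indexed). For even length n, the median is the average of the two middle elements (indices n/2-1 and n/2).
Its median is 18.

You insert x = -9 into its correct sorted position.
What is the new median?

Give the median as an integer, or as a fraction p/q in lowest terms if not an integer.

Answer: 16

Derivation:
Old list (sorted, length 7): [-13, 4, 14, 18, 19, 33, 34]
Old median = 18
Insert x = -9
Old length odd (7). Middle was index 3 = 18.
New length even (8). New median = avg of two middle elements.
x = -9: 1 elements are < x, 6 elements are > x.
New sorted list: [-13, -9, 4, 14, 18, 19, 33, 34]
New median = 16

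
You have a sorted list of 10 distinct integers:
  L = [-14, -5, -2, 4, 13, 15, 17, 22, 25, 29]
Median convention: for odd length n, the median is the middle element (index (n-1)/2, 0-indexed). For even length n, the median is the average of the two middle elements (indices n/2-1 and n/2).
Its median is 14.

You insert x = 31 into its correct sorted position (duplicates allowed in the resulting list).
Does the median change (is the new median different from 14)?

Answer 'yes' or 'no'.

Answer: yes

Derivation:
Old median = 14
Insert x = 31
New median = 15
Changed? yes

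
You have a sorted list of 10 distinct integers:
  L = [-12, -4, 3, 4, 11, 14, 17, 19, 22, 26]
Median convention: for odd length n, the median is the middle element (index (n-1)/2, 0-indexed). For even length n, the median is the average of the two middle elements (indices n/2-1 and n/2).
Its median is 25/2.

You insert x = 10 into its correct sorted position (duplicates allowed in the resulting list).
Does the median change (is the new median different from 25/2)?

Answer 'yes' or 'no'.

Old median = 25/2
Insert x = 10
New median = 11
Changed? yes

Answer: yes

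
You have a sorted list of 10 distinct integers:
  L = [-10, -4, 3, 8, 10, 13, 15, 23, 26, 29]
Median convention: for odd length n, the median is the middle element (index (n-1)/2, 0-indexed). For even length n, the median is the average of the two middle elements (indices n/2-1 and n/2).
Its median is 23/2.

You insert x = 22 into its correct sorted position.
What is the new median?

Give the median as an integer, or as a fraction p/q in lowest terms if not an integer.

Answer: 13

Derivation:
Old list (sorted, length 10): [-10, -4, 3, 8, 10, 13, 15, 23, 26, 29]
Old median = 23/2
Insert x = 22
Old length even (10). Middle pair: indices 4,5 = 10,13.
New length odd (11). New median = single middle element.
x = 22: 7 elements are < x, 3 elements are > x.
New sorted list: [-10, -4, 3, 8, 10, 13, 15, 22, 23, 26, 29]
New median = 13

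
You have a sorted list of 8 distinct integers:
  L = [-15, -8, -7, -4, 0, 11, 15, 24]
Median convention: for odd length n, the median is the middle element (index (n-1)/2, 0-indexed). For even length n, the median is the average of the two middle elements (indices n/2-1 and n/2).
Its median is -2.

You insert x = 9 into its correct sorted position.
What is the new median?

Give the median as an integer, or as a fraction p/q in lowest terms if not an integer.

Old list (sorted, length 8): [-15, -8, -7, -4, 0, 11, 15, 24]
Old median = -2
Insert x = 9
Old length even (8). Middle pair: indices 3,4 = -4,0.
New length odd (9). New median = single middle element.
x = 9: 5 elements are < x, 3 elements are > x.
New sorted list: [-15, -8, -7, -4, 0, 9, 11, 15, 24]
New median = 0

Answer: 0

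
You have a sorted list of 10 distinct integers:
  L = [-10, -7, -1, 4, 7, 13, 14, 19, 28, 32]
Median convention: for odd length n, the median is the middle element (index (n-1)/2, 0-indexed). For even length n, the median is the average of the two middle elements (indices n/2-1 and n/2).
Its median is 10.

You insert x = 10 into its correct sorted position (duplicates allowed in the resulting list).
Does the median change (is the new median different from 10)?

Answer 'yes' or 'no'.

Answer: no

Derivation:
Old median = 10
Insert x = 10
New median = 10
Changed? no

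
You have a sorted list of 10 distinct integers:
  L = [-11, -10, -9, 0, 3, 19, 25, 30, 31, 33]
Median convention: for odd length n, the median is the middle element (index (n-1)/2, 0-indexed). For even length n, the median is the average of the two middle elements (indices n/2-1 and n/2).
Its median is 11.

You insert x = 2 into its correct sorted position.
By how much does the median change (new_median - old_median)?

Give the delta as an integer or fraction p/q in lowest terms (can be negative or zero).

Answer: -8

Derivation:
Old median = 11
After inserting x = 2: new sorted = [-11, -10, -9, 0, 2, 3, 19, 25, 30, 31, 33]
New median = 3
Delta = 3 - 11 = -8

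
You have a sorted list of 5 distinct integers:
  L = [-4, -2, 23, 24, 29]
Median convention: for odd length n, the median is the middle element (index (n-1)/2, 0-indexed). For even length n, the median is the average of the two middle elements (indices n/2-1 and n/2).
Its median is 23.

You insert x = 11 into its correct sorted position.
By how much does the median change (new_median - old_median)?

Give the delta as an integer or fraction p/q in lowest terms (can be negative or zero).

Answer: -6

Derivation:
Old median = 23
After inserting x = 11: new sorted = [-4, -2, 11, 23, 24, 29]
New median = 17
Delta = 17 - 23 = -6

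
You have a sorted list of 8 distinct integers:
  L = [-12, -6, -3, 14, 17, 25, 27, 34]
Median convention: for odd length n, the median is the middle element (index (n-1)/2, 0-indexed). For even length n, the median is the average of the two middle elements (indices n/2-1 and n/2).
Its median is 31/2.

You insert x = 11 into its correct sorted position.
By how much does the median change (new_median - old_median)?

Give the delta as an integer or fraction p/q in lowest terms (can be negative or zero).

Old median = 31/2
After inserting x = 11: new sorted = [-12, -6, -3, 11, 14, 17, 25, 27, 34]
New median = 14
Delta = 14 - 31/2 = -3/2

Answer: -3/2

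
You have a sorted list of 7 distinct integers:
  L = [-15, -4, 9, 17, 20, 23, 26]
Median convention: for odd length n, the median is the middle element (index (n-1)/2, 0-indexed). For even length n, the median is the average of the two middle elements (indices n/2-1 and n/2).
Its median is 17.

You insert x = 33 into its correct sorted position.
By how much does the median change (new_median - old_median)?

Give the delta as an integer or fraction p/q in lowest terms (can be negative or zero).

Old median = 17
After inserting x = 33: new sorted = [-15, -4, 9, 17, 20, 23, 26, 33]
New median = 37/2
Delta = 37/2 - 17 = 3/2

Answer: 3/2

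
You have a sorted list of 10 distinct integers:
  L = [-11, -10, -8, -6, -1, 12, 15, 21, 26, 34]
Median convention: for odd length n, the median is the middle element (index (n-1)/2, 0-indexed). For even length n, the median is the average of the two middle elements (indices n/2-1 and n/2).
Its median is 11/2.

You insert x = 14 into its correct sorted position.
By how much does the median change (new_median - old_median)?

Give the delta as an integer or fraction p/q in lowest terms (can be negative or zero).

Old median = 11/2
After inserting x = 14: new sorted = [-11, -10, -8, -6, -1, 12, 14, 15, 21, 26, 34]
New median = 12
Delta = 12 - 11/2 = 13/2

Answer: 13/2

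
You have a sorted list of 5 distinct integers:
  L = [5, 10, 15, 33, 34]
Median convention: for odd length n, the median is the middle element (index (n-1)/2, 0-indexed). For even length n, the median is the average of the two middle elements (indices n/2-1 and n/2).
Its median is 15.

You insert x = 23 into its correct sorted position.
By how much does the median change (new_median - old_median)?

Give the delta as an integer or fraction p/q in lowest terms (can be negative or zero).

Old median = 15
After inserting x = 23: new sorted = [5, 10, 15, 23, 33, 34]
New median = 19
Delta = 19 - 15 = 4

Answer: 4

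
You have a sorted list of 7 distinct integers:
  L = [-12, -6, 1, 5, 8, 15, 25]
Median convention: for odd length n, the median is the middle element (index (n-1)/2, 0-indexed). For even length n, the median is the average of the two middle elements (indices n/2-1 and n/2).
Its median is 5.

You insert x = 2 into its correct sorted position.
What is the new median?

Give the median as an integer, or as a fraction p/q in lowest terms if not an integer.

Old list (sorted, length 7): [-12, -6, 1, 5, 8, 15, 25]
Old median = 5
Insert x = 2
Old length odd (7). Middle was index 3 = 5.
New length even (8). New median = avg of two middle elements.
x = 2: 3 elements are < x, 4 elements are > x.
New sorted list: [-12, -6, 1, 2, 5, 8, 15, 25]
New median = 7/2

Answer: 7/2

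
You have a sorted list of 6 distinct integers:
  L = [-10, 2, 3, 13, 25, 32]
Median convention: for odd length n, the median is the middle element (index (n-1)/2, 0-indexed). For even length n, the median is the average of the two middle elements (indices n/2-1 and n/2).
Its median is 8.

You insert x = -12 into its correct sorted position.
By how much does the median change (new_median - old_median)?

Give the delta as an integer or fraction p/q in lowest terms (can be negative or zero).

Answer: -5

Derivation:
Old median = 8
After inserting x = -12: new sorted = [-12, -10, 2, 3, 13, 25, 32]
New median = 3
Delta = 3 - 8 = -5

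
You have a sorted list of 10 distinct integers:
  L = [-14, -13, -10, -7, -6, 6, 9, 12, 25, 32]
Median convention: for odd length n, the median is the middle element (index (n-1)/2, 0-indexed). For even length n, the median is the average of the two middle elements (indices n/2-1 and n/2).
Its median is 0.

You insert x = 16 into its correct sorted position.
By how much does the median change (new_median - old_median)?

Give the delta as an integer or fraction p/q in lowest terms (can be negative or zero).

Answer: 6

Derivation:
Old median = 0
After inserting x = 16: new sorted = [-14, -13, -10, -7, -6, 6, 9, 12, 16, 25, 32]
New median = 6
Delta = 6 - 0 = 6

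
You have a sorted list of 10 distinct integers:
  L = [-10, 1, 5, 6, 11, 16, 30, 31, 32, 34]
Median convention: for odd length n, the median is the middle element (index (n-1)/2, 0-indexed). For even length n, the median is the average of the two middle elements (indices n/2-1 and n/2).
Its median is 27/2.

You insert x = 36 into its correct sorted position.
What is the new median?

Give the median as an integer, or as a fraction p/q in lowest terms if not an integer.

Answer: 16

Derivation:
Old list (sorted, length 10): [-10, 1, 5, 6, 11, 16, 30, 31, 32, 34]
Old median = 27/2
Insert x = 36
Old length even (10). Middle pair: indices 4,5 = 11,16.
New length odd (11). New median = single middle element.
x = 36: 10 elements are < x, 0 elements are > x.
New sorted list: [-10, 1, 5, 6, 11, 16, 30, 31, 32, 34, 36]
New median = 16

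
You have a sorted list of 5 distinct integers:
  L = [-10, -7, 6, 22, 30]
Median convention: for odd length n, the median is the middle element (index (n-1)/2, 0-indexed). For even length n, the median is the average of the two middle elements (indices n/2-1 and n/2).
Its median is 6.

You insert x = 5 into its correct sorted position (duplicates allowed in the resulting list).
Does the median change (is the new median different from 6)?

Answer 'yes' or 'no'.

Old median = 6
Insert x = 5
New median = 11/2
Changed? yes

Answer: yes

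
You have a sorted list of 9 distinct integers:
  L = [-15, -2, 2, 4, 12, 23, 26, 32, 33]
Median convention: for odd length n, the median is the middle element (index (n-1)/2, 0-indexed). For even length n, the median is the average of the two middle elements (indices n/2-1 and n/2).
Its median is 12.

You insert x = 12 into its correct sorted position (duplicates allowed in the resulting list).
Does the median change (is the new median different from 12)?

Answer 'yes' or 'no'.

Answer: no

Derivation:
Old median = 12
Insert x = 12
New median = 12
Changed? no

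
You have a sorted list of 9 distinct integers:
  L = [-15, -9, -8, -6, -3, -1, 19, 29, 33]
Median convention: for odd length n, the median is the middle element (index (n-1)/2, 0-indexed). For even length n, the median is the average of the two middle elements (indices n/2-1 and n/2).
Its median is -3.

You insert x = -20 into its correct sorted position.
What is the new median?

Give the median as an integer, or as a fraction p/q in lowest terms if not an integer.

Answer: -9/2

Derivation:
Old list (sorted, length 9): [-15, -9, -8, -6, -3, -1, 19, 29, 33]
Old median = -3
Insert x = -20
Old length odd (9). Middle was index 4 = -3.
New length even (10). New median = avg of two middle elements.
x = -20: 0 elements are < x, 9 elements are > x.
New sorted list: [-20, -15, -9, -8, -6, -3, -1, 19, 29, 33]
New median = -9/2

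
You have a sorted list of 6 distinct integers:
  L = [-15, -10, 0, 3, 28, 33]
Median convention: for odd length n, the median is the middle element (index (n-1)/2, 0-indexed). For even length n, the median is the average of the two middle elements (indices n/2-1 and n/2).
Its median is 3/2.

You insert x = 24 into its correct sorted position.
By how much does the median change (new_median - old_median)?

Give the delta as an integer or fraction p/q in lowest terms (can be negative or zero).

Old median = 3/2
After inserting x = 24: new sorted = [-15, -10, 0, 3, 24, 28, 33]
New median = 3
Delta = 3 - 3/2 = 3/2

Answer: 3/2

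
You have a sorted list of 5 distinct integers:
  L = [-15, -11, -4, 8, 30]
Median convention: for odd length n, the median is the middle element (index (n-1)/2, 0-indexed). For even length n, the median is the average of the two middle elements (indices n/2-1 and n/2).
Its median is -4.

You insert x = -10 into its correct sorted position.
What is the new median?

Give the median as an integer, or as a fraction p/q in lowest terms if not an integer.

Answer: -7

Derivation:
Old list (sorted, length 5): [-15, -11, -4, 8, 30]
Old median = -4
Insert x = -10
Old length odd (5). Middle was index 2 = -4.
New length even (6). New median = avg of two middle elements.
x = -10: 2 elements are < x, 3 elements are > x.
New sorted list: [-15, -11, -10, -4, 8, 30]
New median = -7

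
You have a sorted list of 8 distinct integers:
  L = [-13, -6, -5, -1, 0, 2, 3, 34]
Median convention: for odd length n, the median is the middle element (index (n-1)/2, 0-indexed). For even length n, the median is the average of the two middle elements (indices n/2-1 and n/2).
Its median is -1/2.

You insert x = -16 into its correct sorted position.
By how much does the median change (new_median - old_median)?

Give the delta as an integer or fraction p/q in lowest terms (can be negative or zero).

Answer: -1/2

Derivation:
Old median = -1/2
After inserting x = -16: new sorted = [-16, -13, -6, -5, -1, 0, 2, 3, 34]
New median = -1
Delta = -1 - -1/2 = -1/2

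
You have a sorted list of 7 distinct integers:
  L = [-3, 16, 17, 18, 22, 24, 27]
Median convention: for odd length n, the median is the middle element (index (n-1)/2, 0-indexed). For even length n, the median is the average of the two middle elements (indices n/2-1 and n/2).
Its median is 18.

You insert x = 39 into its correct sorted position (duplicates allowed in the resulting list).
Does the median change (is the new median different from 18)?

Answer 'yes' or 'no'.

Answer: yes

Derivation:
Old median = 18
Insert x = 39
New median = 20
Changed? yes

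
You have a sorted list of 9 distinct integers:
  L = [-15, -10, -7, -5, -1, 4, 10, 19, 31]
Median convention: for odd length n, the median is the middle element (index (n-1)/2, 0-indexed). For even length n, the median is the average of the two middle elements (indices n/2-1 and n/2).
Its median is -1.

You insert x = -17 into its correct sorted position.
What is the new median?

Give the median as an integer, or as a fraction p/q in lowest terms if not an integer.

Answer: -3

Derivation:
Old list (sorted, length 9): [-15, -10, -7, -5, -1, 4, 10, 19, 31]
Old median = -1
Insert x = -17
Old length odd (9). Middle was index 4 = -1.
New length even (10). New median = avg of two middle elements.
x = -17: 0 elements are < x, 9 elements are > x.
New sorted list: [-17, -15, -10, -7, -5, -1, 4, 10, 19, 31]
New median = -3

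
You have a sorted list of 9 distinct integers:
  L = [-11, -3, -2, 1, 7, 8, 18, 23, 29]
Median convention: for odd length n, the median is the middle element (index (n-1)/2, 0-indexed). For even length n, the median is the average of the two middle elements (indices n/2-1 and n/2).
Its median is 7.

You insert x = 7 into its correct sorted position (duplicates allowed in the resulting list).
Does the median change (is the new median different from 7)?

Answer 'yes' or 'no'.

Old median = 7
Insert x = 7
New median = 7
Changed? no

Answer: no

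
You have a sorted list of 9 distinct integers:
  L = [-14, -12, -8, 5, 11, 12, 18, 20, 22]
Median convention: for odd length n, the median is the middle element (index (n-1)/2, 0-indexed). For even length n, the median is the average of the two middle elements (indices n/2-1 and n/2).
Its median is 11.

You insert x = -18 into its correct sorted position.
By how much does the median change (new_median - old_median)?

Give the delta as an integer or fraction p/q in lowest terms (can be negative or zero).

Answer: -3

Derivation:
Old median = 11
After inserting x = -18: new sorted = [-18, -14, -12, -8, 5, 11, 12, 18, 20, 22]
New median = 8
Delta = 8 - 11 = -3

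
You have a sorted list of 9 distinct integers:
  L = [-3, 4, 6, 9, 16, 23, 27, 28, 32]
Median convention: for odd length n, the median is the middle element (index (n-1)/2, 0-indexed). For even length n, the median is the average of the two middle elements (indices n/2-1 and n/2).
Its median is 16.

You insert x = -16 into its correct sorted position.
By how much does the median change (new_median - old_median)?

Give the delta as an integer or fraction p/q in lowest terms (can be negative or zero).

Answer: -7/2

Derivation:
Old median = 16
After inserting x = -16: new sorted = [-16, -3, 4, 6, 9, 16, 23, 27, 28, 32]
New median = 25/2
Delta = 25/2 - 16 = -7/2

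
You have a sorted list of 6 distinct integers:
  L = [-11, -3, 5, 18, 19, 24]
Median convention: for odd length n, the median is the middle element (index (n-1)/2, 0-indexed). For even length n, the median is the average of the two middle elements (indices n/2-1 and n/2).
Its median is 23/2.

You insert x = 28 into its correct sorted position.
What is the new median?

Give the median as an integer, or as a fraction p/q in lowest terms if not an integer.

Old list (sorted, length 6): [-11, -3, 5, 18, 19, 24]
Old median = 23/2
Insert x = 28
Old length even (6). Middle pair: indices 2,3 = 5,18.
New length odd (7). New median = single middle element.
x = 28: 6 elements are < x, 0 elements are > x.
New sorted list: [-11, -3, 5, 18, 19, 24, 28]
New median = 18

Answer: 18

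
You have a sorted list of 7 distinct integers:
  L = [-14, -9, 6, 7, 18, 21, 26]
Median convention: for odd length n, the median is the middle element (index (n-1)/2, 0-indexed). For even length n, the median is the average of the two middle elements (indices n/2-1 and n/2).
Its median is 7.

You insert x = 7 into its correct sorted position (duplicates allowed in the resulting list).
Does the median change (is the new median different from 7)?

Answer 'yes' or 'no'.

Answer: no

Derivation:
Old median = 7
Insert x = 7
New median = 7
Changed? no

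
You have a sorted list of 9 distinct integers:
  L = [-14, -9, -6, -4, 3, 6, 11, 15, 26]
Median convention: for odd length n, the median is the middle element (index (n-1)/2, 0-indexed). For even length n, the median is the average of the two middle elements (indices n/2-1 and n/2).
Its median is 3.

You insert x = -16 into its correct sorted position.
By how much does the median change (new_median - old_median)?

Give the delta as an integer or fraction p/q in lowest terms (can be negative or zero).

Old median = 3
After inserting x = -16: new sorted = [-16, -14, -9, -6, -4, 3, 6, 11, 15, 26]
New median = -1/2
Delta = -1/2 - 3 = -7/2

Answer: -7/2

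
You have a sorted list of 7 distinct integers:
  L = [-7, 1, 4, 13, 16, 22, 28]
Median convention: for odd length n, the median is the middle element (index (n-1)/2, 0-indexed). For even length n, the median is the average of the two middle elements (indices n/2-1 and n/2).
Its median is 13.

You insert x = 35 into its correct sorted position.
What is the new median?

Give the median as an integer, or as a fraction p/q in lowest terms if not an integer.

Answer: 29/2

Derivation:
Old list (sorted, length 7): [-7, 1, 4, 13, 16, 22, 28]
Old median = 13
Insert x = 35
Old length odd (7). Middle was index 3 = 13.
New length even (8). New median = avg of two middle elements.
x = 35: 7 elements are < x, 0 elements are > x.
New sorted list: [-7, 1, 4, 13, 16, 22, 28, 35]
New median = 29/2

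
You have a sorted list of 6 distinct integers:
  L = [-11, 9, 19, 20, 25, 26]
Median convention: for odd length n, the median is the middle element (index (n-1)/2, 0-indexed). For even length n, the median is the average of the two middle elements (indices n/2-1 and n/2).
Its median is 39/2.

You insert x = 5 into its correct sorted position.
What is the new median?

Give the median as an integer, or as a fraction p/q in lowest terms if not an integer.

Old list (sorted, length 6): [-11, 9, 19, 20, 25, 26]
Old median = 39/2
Insert x = 5
Old length even (6). Middle pair: indices 2,3 = 19,20.
New length odd (7). New median = single middle element.
x = 5: 1 elements are < x, 5 elements are > x.
New sorted list: [-11, 5, 9, 19, 20, 25, 26]
New median = 19

Answer: 19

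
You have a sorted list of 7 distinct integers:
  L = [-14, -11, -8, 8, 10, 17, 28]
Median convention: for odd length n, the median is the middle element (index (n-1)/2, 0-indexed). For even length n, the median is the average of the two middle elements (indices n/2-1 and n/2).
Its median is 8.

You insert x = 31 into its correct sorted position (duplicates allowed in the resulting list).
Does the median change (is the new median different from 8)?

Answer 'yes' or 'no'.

Answer: yes

Derivation:
Old median = 8
Insert x = 31
New median = 9
Changed? yes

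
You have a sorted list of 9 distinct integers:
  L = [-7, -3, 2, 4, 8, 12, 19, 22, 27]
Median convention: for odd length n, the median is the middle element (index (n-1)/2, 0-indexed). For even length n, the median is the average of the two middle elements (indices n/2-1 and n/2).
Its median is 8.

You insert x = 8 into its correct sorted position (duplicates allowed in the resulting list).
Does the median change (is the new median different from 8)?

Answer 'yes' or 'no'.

Answer: no

Derivation:
Old median = 8
Insert x = 8
New median = 8
Changed? no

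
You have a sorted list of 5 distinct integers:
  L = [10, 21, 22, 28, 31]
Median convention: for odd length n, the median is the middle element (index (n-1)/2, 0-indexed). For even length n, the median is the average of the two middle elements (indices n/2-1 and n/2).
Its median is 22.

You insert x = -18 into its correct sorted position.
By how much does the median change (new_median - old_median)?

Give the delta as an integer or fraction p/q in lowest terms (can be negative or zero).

Answer: -1/2

Derivation:
Old median = 22
After inserting x = -18: new sorted = [-18, 10, 21, 22, 28, 31]
New median = 43/2
Delta = 43/2 - 22 = -1/2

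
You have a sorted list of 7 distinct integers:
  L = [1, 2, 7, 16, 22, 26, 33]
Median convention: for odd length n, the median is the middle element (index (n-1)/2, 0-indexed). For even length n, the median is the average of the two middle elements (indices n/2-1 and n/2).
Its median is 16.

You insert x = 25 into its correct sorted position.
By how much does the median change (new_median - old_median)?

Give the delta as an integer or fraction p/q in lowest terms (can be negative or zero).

Answer: 3

Derivation:
Old median = 16
After inserting x = 25: new sorted = [1, 2, 7, 16, 22, 25, 26, 33]
New median = 19
Delta = 19 - 16 = 3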